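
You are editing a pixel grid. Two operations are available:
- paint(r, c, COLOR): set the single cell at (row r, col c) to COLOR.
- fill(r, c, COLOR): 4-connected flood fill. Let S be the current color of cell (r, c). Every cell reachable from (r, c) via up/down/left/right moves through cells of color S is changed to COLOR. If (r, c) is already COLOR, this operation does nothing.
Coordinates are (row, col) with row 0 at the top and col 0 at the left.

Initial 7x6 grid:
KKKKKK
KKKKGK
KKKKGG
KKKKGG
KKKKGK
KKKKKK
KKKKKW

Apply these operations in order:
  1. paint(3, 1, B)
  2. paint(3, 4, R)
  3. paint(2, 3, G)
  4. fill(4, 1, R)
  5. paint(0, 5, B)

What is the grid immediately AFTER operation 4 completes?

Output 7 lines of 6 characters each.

Answer: RRRRRR
RRRRGR
RRRGGG
RBRRRG
RRRRGR
RRRRRR
RRRRRW

Derivation:
After op 1 paint(3,1,B):
KKKKKK
KKKKGK
KKKKGG
KBKKGG
KKKKGK
KKKKKK
KKKKKW
After op 2 paint(3,4,R):
KKKKKK
KKKKGK
KKKKGG
KBKKRG
KKKKGK
KKKKKK
KKKKKW
After op 3 paint(2,3,G):
KKKKKK
KKKKGK
KKKGGG
KBKKRG
KKKKGK
KKKKKK
KKKKKW
After op 4 fill(4,1,R) [33 cells changed]:
RRRRRR
RRRRGR
RRRGGG
RBRRRG
RRRRGR
RRRRRR
RRRRRW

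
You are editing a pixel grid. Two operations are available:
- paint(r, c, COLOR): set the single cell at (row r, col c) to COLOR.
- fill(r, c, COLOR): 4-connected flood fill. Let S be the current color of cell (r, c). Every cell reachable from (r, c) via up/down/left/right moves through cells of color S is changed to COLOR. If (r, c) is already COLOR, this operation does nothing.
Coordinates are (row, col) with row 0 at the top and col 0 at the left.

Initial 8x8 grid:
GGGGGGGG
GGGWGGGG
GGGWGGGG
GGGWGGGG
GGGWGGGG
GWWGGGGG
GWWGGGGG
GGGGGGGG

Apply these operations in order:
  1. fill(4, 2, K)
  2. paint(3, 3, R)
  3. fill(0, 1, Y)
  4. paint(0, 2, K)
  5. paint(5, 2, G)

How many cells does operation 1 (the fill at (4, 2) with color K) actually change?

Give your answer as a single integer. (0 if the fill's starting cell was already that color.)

After op 1 fill(4,2,K) [56 cells changed]:
KKKKKKKK
KKKWKKKK
KKKWKKKK
KKKWKKKK
KKKWKKKK
KWWKKKKK
KWWKKKKK
KKKKKKKK

Answer: 56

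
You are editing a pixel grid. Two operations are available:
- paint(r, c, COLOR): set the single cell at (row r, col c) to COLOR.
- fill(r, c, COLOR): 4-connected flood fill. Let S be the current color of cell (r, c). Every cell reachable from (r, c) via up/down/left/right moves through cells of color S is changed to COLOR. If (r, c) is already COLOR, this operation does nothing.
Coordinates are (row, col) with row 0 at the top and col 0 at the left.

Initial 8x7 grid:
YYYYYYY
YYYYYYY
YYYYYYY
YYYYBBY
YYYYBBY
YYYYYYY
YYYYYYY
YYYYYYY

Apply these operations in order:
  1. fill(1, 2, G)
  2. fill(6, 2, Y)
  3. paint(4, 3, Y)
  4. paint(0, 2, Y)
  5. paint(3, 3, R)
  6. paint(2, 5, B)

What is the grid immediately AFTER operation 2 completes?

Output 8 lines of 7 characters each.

Answer: YYYYYYY
YYYYYYY
YYYYYYY
YYYYBBY
YYYYBBY
YYYYYYY
YYYYYYY
YYYYYYY

Derivation:
After op 1 fill(1,2,G) [52 cells changed]:
GGGGGGG
GGGGGGG
GGGGGGG
GGGGBBG
GGGGBBG
GGGGGGG
GGGGGGG
GGGGGGG
After op 2 fill(6,2,Y) [52 cells changed]:
YYYYYYY
YYYYYYY
YYYYYYY
YYYYBBY
YYYYBBY
YYYYYYY
YYYYYYY
YYYYYYY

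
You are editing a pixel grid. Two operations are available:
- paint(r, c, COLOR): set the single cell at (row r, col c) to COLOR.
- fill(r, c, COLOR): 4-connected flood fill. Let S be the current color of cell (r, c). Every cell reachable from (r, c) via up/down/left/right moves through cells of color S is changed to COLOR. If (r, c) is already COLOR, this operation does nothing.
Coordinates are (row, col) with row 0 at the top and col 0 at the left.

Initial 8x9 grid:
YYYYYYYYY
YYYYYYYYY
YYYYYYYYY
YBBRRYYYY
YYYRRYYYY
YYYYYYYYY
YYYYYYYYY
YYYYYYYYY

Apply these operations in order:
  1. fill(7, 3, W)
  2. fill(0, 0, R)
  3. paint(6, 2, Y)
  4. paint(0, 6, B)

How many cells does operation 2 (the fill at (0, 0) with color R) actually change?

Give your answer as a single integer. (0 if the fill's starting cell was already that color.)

Answer: 66

Derivation:
After op 1 fill(7,3,W) [66 cells changed]:
WWWWWWWWW
WWWWWWWWW
WWWWWWWWW
WBBRRWWWW
WWWRRWWWW
WWWWWWWWW
WWWWWWWWW
WWWWWWWWW
After op 2 fill(0,0,R) [66 cells changed]:
RRRRRRRRR
RRRRRRRRR
RRRRRRRRR
RBBRRRRRR
RRRRRRRRR
RRRRRRRRR
RRRRRRRRR
RRRRRRRRR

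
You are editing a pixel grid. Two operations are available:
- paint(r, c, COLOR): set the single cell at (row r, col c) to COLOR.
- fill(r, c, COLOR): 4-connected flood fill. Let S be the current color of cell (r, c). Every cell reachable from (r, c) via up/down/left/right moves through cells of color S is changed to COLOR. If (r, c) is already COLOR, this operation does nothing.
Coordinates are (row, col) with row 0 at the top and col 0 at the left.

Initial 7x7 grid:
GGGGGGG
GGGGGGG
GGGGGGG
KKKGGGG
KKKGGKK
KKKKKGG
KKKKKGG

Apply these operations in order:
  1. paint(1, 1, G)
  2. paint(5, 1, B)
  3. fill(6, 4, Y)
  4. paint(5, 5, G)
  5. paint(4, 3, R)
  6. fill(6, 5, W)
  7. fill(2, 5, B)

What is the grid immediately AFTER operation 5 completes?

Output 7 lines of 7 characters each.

Answer: GGGGGGG
GGGGGGG
GGGGGGG
YYYGGGG
YYYRGKK
YBYYYGG
YYYYYGG

Derivation:
After op 1 paint(1,1,G):
GGGGGGG
GGGGGGG
GGGGGGG
KKKGGGG
KKKGGKK
KKKKKGG
KKKKKGG
After op 2 paint(5,1,B):
GGGGGGG
GGGGGGG
GGGGGGG
KKKGGGG
KKKGGKK
KBKKKGG
KKKKKGG
After op 3 fill(6,4,Y) [15 cells changed]:
GGGGGGG
GGGGGGG
GGGGGGG
YYYGGGG
YYYGGKK
YBYYYGG
YYYYYGG
After op 4 paint(5,5,G):
GGGGGGG
GGGGGGG
GGGGGGG
YYYGGGG
YYYGGKK
YBYYYGG
YYYYYGG
After op 5 paint(4,3,R):
GGGGGGG
GGGGGGG
GGGGGGG
YYYGGGG
YYYRGKK
YBYYYGG
YYYYYGG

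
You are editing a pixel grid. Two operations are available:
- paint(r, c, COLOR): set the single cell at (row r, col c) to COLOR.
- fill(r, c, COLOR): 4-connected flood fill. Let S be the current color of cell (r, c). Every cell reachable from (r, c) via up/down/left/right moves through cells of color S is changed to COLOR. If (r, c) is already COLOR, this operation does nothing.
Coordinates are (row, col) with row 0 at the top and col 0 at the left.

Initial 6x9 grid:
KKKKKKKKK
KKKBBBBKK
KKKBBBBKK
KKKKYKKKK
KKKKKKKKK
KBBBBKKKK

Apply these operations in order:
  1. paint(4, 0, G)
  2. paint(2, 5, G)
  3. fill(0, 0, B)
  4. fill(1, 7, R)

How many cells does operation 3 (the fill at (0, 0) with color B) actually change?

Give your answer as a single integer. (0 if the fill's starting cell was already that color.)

After op 1 paint(4,0,G):
KKKKKKKKK
KKKBBBBKK
KKKBBBBKK
KKKKYKKKK
GKKKKKKKK
KBBBBKKKK
After op 2 paint(2,5,G):
KKKKKKKKK
KKKBBBBKK
KKKBBGBKK
KKKKYKKKK
GKKKKKKKK
KBBBBKKKK
After op 3 fill(0,0,B) [39 cells changed]:
BBBBBBBBB
BBBBBBBBB
BBBBBGBBB
BBBBYBBBB
GBBBBBBBB
KBBBBBBBB

Answer: 39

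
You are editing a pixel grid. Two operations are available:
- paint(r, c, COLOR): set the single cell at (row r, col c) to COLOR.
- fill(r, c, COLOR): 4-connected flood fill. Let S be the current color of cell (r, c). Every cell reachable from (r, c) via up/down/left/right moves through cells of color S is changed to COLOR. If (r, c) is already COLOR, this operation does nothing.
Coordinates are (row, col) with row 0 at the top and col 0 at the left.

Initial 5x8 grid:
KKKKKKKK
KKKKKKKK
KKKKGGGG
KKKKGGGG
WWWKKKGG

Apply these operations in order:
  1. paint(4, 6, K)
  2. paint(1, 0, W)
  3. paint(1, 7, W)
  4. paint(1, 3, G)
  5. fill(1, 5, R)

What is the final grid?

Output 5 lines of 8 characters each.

After op 1 paint(4,6,K):
KKKKKKKK
KKKKKKKK
KKKKGGGG
KKKKGGGG
WWWKKKKG
After op 2 paint(1,0,W):
KKKKKKKK
WKKKKKKK
KKKKGGGG
KKKKGGGG
WWWKKKKG
After op 3 paint(1,7,W):
KKKKKKKK
WKKKKKKW
KKKKGGGG
KKKKGGGG
WWWKKKKG
After op 4 paint(1,3,G):
KKKKKKKK
WKKGKKKW
KKKKGGGG
KKKKGGGG
WWWKKKKG
After op 5 fill(1,5,R) [25 cells changed]:
RRRRRRRR
WRRGRRRW
RRRRGGGG
RRRRGGGG
WWWRRRRG

Answer: RRRRRRRR
WRRGRRRW
RRRRGGGG
RRRRGGGG
WWWRRRRG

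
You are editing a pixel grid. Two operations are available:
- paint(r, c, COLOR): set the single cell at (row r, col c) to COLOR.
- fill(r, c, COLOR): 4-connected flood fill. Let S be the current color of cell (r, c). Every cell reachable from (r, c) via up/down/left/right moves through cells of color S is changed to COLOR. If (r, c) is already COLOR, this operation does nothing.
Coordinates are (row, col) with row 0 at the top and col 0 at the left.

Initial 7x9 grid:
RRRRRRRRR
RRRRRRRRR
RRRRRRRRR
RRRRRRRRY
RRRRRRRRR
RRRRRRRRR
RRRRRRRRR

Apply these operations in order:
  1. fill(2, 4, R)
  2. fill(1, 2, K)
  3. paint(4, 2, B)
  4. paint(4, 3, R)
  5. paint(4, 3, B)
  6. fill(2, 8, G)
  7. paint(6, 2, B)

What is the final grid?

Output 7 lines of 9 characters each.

After op 1 fill(2,4,R) [0 cells changed]:
RRRRRRRRR
RRRRRRRRR
RRRRRRRRR
RRRRRRRRY
RRRRRRRRR
RRRRRRRRR
RRRRRRRRR
After op 2 fill(1,2,K) [62 cells changed]:
KKKKKKKKK
KKKKKKKKK
KKKKKKKKK
KKKKKKKKY
KKKKKKKKK
KKKKKKKKK
KKKKKKKKK
After op 3 paint(4,2,B):
KKKKKKKKK
KKKKKKKKK
KKKKKKKKK
KKKKKKKKY
KKBKKKKKK
KKKKKKKKK
KKKKKKKKK
After op 4 paint(4,3,R):
KKKKKKKKK
KKKKKKKKK
KKKKKKKKK
KKKKKKKKY
KKBRKKKKK
KKKKKKKKK
KKKKKKKKK
After op 5 paint(4,3,B):
KKKKKKKKK
KKKKKKKKK
KKKKKKKKK
KKKKKKKKY
KKBBKKKKK
KKKKKKKKK
KKKKKKKKK
After op 6 fill(2,8,G) [60 cells changed]:
GGGGGGGGG
GGGGGGGGG
GGGGGGGGG
GGGGGGGGY
GGBBGGGGG
GGGGGGGGG
GGGGGGGGG
After op 7 paint(6,2,B):
GGGGGGGGG
GGGGGGGGG
GGGGGGGGG
GGGGGGGGY
GGBBGGGGG
GGGGGGGGG
GGBGGGGGG

Answer: GGGGGGGGG
GGGGGGGGG
GGGGGGGGG
GGGGGGGGY
GGBBGGGGG
GGGGGGGGG
GGBGGGGGG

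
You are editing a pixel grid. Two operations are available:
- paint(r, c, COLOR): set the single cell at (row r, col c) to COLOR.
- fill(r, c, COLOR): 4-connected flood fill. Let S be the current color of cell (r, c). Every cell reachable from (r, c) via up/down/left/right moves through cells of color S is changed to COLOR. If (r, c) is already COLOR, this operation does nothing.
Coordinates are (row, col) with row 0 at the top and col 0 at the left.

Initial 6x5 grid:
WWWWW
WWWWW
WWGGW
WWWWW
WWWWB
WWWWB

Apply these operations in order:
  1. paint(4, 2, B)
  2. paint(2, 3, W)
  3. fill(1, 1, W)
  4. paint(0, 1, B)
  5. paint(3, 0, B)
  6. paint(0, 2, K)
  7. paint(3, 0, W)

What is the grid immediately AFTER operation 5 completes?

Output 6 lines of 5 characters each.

After op 1 paint(4,2,B):
WWWWW
WWWWW
WWGGW
WWWWW
WWBWB
WWWWB
After op 2 paint(2,3,W):
WWWWW
WWWWW
WWGWW
WWWWW
WWBWB
WWWWB
After op 3 fill(1,1,W) [0 cells changed]:
WWWWW
WWWWW
WWGWW
WWWWW
WWBWB
WWWWB
After op 4 paint(0,1,B):
WBWWW
WWWWW
WWGWW
WWWWW
WWBWB
WWWWB
After op 5 paint(3,0,B):
WBWWW
WWWWW
WWGWW
BWWWW
WWBWB
WWWWB

Answer: WBWWW
WWWWW
WWGWW
BWWWW
WWBWB
WWWWB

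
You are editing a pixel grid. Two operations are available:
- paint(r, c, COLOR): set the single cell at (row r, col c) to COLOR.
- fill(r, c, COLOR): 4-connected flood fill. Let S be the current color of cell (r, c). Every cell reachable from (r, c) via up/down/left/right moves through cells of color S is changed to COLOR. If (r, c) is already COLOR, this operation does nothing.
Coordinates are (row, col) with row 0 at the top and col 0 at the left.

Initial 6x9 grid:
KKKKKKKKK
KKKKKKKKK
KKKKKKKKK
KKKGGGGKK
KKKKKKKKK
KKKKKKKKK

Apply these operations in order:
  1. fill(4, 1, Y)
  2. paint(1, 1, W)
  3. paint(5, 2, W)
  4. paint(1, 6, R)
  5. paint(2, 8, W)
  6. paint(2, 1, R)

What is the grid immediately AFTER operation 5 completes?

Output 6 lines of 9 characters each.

Answer: YYYYYYYYY
YWYYYYRYY
YYYYYYYYW
YYYGGGGYY
YYYYYYYYY
YYWYYYYYY

Derivation:
After op 1 fill(4,1,Y) [50 cells changed]:
YYYYYYYYY
YYYYYYYYY
YYYYYYYYY
YYYGGGGYY
YYYYYYYYY
YYYYYYYYY
After op 2 paint(1,1,W):
YYYYYYYYY
YWYYYYYYY
YYYYYYYYY
YYYGGGGYY
YYYYYYYYY
YYYYYYYYY
After op 3 paint(5,2,W):
YYYYYYYYY
YWYYYYYYY
YYYYYYYYY
YYYGGGGYY
YYYYYYYYY
YYWYYYYYY
After op 4 paint(1,6,R):
YYYYYYYYY
YWYYYYRYY
YYYYYYYYY
YYYGGGGYY
YYYYYYYYY
YYWYYYYYY
After op 5 paint(2,8,W):
YYYYYYYYY
YWYYYYRYY
YYYYYYYYW
YYYGGGGYY
YYYYYYYYY
YYWYYYYYY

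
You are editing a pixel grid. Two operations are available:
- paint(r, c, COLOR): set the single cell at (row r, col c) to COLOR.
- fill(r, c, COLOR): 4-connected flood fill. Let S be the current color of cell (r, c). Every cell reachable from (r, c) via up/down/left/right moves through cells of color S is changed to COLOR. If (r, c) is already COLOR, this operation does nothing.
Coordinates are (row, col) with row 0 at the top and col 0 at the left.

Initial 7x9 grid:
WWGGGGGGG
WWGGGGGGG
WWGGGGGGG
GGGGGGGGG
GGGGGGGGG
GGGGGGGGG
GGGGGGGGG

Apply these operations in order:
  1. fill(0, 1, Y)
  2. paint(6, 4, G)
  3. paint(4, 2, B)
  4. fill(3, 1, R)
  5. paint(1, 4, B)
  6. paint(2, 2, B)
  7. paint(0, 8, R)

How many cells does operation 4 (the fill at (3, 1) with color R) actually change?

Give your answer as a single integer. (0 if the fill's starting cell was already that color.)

Answer: 56

Derivation:
After op 1 fill(0,1,Y) [6 cells changed]:
YYGGGGGGG
YYGGGGGGG
YYGGGGGGG
GGGGGGGGG
GGGGGGGGG
GGGGGGGGG
GGGGGGGGG
After op 2 paint(6,4,G):
YYGGGGGGG
YYGGGGGGG
YYGGGGGGG
GGGGGGGGG
GGGGGGGGG
GGGGGGGGG
GGGGGGGGG
After op 3 paint(4,2,B):
YYGGGGGGG
YYGGGGGGG
YYGGGGGGG
GGGGGGGGG
GGBGGGGGG
GGGGGGGGG
GGGGGGGGG
After op 4 fill(3,1,R) [56 cells changed]:
YYRRRRRRR
YYRRRRRRR
YYRRRRRRR
RRRRRRRRR
RRBRRRRRR
RRRRRRRRR
RRRRRRRRR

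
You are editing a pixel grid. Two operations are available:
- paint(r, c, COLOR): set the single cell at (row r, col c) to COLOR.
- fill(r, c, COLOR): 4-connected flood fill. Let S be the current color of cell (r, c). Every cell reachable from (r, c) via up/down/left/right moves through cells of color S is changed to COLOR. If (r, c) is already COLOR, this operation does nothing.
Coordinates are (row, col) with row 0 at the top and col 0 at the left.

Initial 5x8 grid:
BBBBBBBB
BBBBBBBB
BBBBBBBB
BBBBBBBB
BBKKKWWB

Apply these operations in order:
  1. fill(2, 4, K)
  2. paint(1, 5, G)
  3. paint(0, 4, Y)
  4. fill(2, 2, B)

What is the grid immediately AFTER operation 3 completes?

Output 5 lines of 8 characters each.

Answer: KKKKYKKK
KKKKKGKK
KKKKKKKK
KKKKKKKK
KKKKKWWK

Derivation:
After op 1 fill(2,4,K) [35 cells changed]:
KKKKKKKK
KKKKKKKK
KKKKKKKK
KKKKKKKK
KKKKKWWK
After op 2 paint(1,5,G):
KKKKKKKK
KKKKKGKK
KKKKKKKK
KKKKKKKK
KKKKKWWK
After op 3 paint(0,4,Y):
KKKKYKKK
KKKKKGKK
KKKKKKKK
KKKKKKKK
KKKKKWWK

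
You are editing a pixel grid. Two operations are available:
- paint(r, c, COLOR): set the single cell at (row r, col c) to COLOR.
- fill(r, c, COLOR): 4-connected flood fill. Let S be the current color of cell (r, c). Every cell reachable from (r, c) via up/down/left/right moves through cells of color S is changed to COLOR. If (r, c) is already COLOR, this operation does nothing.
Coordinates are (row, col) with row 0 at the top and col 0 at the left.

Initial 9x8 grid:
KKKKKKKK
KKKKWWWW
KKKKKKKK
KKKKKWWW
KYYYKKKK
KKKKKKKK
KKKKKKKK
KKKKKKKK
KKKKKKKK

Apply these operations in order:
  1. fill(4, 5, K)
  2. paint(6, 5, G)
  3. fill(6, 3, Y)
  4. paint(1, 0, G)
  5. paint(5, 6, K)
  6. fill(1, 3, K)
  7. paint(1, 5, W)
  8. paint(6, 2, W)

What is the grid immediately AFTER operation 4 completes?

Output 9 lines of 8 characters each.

After op 1 fill(4,5,K) [0 cells changed]:
KKKKKKKK
KKKKWWWW
KKKKKKKK
KKKKKWWW
KYYYKKKK
KKKKKKKK
KKKKKKKK
KKKKKKKK
KKKKKKKK
After op 2 paint(6,5,G):
KKKKKKKK
KKKKWWWW
KKKKKKKK
KKKKKWWW
KYYYKKKK
KKKKKKKK
KKKKKGKK
KKKKKKKK
KKKKKKKK
After op 3 fill(6,3,Y) [61 cells changed]:
YYYYYYYY
YYYYWWWW
YYYYYYYY
YYYYYWWW
YYYYYYYY
YYYYYYYY
YYYYYGYY
YYYYYYYY
YYYYYYYY
After op 4 paint(1,0,G):
YYYYYYYY
GYYYWWWW
YYYYYYYY
YYYYYWWW
YYYYYYYY
YYYYYYYY
YYYYYGYY
YYYYYYYY
YYYYYYYY

Answer: YYYYYYYY
GYYYWWWW
YYYYYYYY
YYYYYWWW
YYYYYYYY
YYYYYYYY
YYYYYGYY
YYYYYYYY
YYYYYYYY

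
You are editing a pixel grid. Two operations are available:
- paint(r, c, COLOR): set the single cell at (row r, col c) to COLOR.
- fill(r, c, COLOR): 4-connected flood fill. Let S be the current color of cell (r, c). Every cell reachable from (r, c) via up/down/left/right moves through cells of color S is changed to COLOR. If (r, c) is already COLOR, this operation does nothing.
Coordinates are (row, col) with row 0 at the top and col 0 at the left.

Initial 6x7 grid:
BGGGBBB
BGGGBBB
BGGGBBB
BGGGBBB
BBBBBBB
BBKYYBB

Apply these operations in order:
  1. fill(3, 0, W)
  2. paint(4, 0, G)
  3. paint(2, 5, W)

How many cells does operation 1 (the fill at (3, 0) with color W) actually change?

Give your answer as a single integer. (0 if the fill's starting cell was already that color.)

Answer: 27

Derivation:
After op 1 fill(3,0,W) [27 cells changed]:
WGGGWWW
WGGGWWW
WGGGWWW
WGGGWWW
WWWWWWW
WWKYYWW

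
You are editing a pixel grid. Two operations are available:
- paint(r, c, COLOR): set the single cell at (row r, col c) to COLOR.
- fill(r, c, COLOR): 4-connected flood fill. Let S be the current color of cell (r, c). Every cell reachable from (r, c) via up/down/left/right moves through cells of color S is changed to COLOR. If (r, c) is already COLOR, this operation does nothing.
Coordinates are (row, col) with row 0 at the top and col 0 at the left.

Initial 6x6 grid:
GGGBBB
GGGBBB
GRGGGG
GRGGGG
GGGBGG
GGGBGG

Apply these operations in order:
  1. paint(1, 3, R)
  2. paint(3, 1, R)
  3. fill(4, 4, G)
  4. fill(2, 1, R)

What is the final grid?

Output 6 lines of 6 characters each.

Answer: GGGBBB
GGGRBB
GRGGGG
GRGGGG
GGGBGG
GGGBGG

Derivation:
After op 1 paint(1,3,R):
GGGBBB
GGGRBB
GRGGGG
GRGGGG
GGGBGG
GGGBGG
After op 2 paint(3,1,R):
GGGBBB
GGGRBB
GRGGGG
GRGGGG
GGGBGG
GGGBGG
After op 3 fill(4,4,G) [0 cells changed]:
GGGBBB
GGGRBB
GRGGGG
GRGGGG
GGGBGG
GGGBGG
After op 4 fill(2,1,R) [0 cells changed]:
GGGBBB
GGGRBB
GRGGGG
GRGGGG
GGGBGG
GGGBGG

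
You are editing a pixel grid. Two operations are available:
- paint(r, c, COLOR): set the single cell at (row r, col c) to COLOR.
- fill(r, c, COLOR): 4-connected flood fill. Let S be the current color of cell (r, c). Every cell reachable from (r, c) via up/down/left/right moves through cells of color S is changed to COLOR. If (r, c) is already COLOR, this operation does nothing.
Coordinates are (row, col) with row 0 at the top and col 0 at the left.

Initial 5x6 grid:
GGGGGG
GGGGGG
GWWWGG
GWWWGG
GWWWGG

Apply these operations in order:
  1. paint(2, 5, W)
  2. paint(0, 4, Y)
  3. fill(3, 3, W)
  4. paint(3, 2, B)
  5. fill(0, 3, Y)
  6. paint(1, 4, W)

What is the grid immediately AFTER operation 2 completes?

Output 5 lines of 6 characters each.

Answer: GGGGYG
GGGGGG
GWWWGW
GWWWGG
GWWWGG

Derivation:
After op 1 paint(2,5,W):
GGGGGG
GGGGGG
GWWWGW
GWWWGG
GWWWGG
After op 2 paint(0,4,Y):
GGGGYG
GGGGGG
GWWWGW
GWWWGG
GWWWGG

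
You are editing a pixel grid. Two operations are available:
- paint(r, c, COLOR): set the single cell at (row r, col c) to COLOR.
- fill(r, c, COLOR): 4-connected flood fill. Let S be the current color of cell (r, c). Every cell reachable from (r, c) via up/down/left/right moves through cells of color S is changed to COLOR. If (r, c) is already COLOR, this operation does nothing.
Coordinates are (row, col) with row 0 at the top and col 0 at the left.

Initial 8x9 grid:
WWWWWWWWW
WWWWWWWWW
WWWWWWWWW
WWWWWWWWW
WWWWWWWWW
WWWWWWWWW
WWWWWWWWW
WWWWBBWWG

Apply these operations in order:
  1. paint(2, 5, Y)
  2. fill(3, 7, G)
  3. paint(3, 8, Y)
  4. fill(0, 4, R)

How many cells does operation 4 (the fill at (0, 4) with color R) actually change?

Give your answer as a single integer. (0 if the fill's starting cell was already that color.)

Answer: 68

Derivation:
After op 1 paint(2,5,Y):
WWWWWWWWW
WWWWWWWWW
WWWWWYWWW
WWWWWWWWW
WWWWWWWWW
WWWWWWWWW
WWWWWWWWW
WWWWBBWWG
After op 2 fill(3,7,G) [68 cells changed]:
GGGGGGGGG
GGGGGGGGG
GGGGGYGGG
GGGGGGGGG
GGGGGGGGG
GGGGGGGGG
GGGGGGGGG
GGGGBBGGG
After op 3 paint(3,8,Y):
GGGGGGGGG
GGGGGGGGG
GGGGGYGGG
GGGGGGGGY
GGGGGGGGG
GGGGGGGGG
GGGGGGGGG
GGGGBBGGG
After op 4 fill(0,4,R) [68 cells changed]:
RRRRRRRRR
RRRRRRRRR
RRRRRYRRR
RRRRRRRRY
RRRRRRRRR
RRRRRRRRR
RRRRRRRRR
RRRRBBRRR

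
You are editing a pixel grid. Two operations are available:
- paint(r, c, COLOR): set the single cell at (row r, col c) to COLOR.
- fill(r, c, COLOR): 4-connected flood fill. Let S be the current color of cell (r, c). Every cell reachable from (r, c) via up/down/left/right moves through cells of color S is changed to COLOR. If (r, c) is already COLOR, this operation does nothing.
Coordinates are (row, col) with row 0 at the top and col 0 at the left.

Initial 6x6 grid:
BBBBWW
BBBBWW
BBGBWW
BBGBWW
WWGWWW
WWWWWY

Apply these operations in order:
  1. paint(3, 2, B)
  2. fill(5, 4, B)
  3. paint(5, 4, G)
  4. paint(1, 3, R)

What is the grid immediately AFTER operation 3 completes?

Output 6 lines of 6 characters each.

Answer: BBBBBB
BBBBBB
BBGBBB
BBBBBB
BBGBBB
BBBBGY

Derivation:
After op 1 paint(3,2,B):
BBBBWW
BBBBWW
BBGBWW
BBBBWW
WWGWWW
WWWWWY
After op 2 fill(5,4,B) [18 cells changed]:
BBBBBB
BBBBBB
BBGBBB
BBBBBB
BBGBBB
BBBBBY
After op 3 paint(5,4,G):
BBBBBB
BBBBBB
BBGBBB
BBBBBB
BBGBBB
BBBBGY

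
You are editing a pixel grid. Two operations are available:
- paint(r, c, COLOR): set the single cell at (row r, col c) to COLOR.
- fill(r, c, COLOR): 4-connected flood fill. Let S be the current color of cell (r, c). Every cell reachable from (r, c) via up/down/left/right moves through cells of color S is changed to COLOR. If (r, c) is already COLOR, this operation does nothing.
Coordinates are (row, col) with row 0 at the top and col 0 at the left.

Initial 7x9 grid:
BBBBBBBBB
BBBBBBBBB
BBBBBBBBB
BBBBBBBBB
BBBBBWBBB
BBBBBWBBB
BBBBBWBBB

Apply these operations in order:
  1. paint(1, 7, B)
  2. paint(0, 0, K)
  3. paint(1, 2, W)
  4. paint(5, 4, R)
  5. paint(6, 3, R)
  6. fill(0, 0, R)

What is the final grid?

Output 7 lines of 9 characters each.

Answer: RBBBBBBBB
BBWBBBBBB
BBBBBBBBB
BBBBBBBBB
BBBBBWBBB
BBBBRWBBB
BBBRBWBBB

Derivation:
After op 1 paint(1,7,B):
BBBBBBBBB
BBBBBBBBB
BBBBBBBBB
BBBBBBBBB
BBBBBWBBB
BBBBBWBBB
BBBBBWBBB
After op 2 paint(0,0,K):
KBBBBBBBB
BBBBBBBBB
BBBBBBBBB
BBBBBBBBB
BBBBBWBBB
BBBBBWBBB
BBBBBWBBB
After op 3 paint(1,2,W):
KBBBBBBBB
BBWBBBBBB
BBBBBBBBB
BBBBBBBBB
BBBBBWBBB
BBBBBWBBB
BBBBBWBBB
After op 4 paint(5,4,R):
KBBBBBBBB
BBWBBBBBB
BBBBBBBBB
BBBBBBBBB
BBBBBWBBB
BBBBRWBBB
BBBBBWBBB
After op 5 paint(6,3,R):
KBBBBBBBB
BBWBBBBBB
BBBBBBBBB
BBBBBBBBB
BBBBBWBBB
BBBBRWBBB
BBBRBWBBB
After op 6 fill(0,0,R) [1 cells changed]:
RBBBBBBBB
BBWBBBBBB
BBBBBBBBB
BBBBBBBBB
BBBBBWBBB
BBBBRWBBB
BBBRBWBBB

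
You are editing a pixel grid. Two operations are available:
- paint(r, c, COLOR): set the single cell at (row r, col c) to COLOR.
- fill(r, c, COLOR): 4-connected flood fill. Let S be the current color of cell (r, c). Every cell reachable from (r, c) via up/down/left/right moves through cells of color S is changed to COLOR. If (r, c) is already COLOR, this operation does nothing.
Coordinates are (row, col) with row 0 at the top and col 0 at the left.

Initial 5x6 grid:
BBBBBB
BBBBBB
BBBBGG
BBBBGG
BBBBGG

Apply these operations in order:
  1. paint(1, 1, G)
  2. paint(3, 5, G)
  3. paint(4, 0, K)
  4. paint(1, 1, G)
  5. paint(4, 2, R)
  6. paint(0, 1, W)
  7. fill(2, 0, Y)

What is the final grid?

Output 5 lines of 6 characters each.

Answer: YWYYYY
YGYYYY
YYYYGG
YYYYGG
KYRYGG

Derivation:
After op 1 paint(1,1,G):
BBBBBB
BGBBBB
BBBBGG
BBBBGG
BBBBGG
After op 2 paint(3,5,G):
BBBBBB
BGBBBB
BBBBGG
BBBBGG
BBBBGG
After op 3 paint(4,0,K):
BBBBBB
BGBBBB
BBBBGG
BBBBGG
KBBBGG
After op 4 paint(1,1,G):
BBBBBB
BGBBBB
BBBBGG
BBBBGG
KBBBGG
After op 5 paint(4,2,R):
BBBBBB
BGBBBB
BBBBGG
BBBBGG
KBRBGG
After op 6 paint(0,1,W):
BWBBBB
BGBBBB
BBBBGG
BBBBGG
KBRBGG
After op 7 fill(2,0,Y) [20 cells changed]:
YWYYYY
YGYYYY
YYYYGG
YYYYGG
KYRYGG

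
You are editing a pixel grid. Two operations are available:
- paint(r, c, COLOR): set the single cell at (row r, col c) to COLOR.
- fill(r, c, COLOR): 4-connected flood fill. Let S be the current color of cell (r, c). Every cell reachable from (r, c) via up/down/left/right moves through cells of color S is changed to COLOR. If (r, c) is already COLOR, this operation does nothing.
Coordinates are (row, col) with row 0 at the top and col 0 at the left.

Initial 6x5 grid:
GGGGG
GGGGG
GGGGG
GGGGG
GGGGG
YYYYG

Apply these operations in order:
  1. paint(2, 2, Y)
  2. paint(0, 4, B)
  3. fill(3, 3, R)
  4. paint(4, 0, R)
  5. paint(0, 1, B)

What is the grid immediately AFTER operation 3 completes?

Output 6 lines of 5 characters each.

After op 1 paint(2,2,Y):
GGGGG
GGGGG
GGYGG
GGGGG
GGGGG
YYYYG
After op 2 paint(0,4,B):
GGGGB
GGGGG
GGYGG
GGGGG
GGGGG
YYYYG
After op 3 fill(3,3,R) [24 cells changed]:
RRRRB
RRRRR
RRYRR
RRRRR
RRRRR
YYYYR

Answer: RRRRB
RRRRR
RRYRR
RRRRR
RRRRR
YYYYR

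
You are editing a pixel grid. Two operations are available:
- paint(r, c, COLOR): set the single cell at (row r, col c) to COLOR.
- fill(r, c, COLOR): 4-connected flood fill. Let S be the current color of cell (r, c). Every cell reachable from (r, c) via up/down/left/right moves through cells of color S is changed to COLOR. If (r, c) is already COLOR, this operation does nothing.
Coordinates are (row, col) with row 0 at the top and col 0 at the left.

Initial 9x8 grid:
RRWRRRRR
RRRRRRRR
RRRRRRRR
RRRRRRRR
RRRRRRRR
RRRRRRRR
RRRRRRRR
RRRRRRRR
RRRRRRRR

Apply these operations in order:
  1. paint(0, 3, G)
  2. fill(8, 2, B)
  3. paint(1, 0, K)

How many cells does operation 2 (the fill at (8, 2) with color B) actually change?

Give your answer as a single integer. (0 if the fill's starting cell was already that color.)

After op 1 paint(0,3,G):
RRWGRRRR
RRRRRRRR
RRRRRRRR
RRRRRRRR
RRRRRRRR
RRRRRRRR
RRRRRRRR
RRRRRRRR
RRRRRRRR
After op 2 fill(8,2,B) [70 cells changed]:
BBWGBBBB
BBBBBBBB
BBBBBBBB
BBBBBBBB
BBBBBBBB
BBBBBBBB
BBBBBBBB
BBBBBBBB
BBBBBBBB

Answer: 70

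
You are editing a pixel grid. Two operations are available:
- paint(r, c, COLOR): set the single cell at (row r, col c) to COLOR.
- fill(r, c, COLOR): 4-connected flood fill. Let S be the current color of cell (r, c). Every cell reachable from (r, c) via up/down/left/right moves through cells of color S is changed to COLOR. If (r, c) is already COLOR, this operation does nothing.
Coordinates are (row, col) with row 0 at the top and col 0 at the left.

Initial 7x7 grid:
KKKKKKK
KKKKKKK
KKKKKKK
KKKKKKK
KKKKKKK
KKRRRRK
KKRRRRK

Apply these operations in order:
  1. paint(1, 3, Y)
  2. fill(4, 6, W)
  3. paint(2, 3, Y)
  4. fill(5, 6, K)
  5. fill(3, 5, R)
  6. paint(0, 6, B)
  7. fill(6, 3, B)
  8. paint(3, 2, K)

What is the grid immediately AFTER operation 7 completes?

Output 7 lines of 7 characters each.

After op 1 paint(1,3,Y):
KKKKKKK
KKKYKKK
KKKKKKK
KKKKKKK
KKKKKKK
KKRRRRK
KKRRRRK
After op 2 fill(4,6,W) [40 cells changed]:
WWWWWWW
WWWYWWW
WWWWWWW
WWWWWWW
WWWWWWW
WWRRRRW
WWRRRRW
After op 3 paint(2,3,Y):
WWWWWWW
WWWYWWW
WWWYWWW
WWWWWWW
WWWWWWW
WWRRRRW
WWRRRRW
After op 4 fill(5,6,K) [39 cells changed]:
KKKKKKK
KKKYKKK
KKKYKKK
KKKKKKK
KKKKKKK
KKRRRRK
KKRRRRK
After op 5 fill(3,5,R) [39 cells changed]:
RRRRRRR
RRRYRRR
RRRYRRR
RRRRRRR
RRRRRRR
RRRRRRR
RRRRRRR
After op 6 paint(0,6,B):
RRRRRRB
RRRYRRR
RRRYRRR
RRRRRRR
RRRRRRR
RRRRRRR
RRRRRRR
After op 7 fill(6,3,B) [46 cells changed]:
BBBBBBB
BBBYBBB
BBBYBBB
BBBBBBB
BBBBBBB
BBBBBBB
BBBBBBB

Answer: BBBBBBB
BBBYBBB
BBBYBBB
BBBBBBB
BBBBBBB
BBBBBBB
BBBBBBB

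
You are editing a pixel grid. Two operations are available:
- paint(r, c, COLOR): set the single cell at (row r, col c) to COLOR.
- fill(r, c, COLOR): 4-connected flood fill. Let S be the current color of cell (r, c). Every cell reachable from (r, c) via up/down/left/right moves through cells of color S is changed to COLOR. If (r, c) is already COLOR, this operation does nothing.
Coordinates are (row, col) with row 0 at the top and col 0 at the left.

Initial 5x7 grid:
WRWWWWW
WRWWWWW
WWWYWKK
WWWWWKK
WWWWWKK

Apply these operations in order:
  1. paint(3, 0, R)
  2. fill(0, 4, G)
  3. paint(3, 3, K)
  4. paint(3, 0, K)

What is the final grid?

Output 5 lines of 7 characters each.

Answer: GRGGGGG
GRGGGGG
GGGYGKK
KGGKGKK
GGGGGKK

Derivation:
After op 1 paint(3,0,R):
WRWWWWW
WRWWWWW
WWWYWKK
RWWWWKK
WWWWWKK
After op 2 fill(0,4,G) [25 cells changed]:
GRGGGGG
GRGGGGG
GGGYGKK
RGGGGKK
GGGGGKK
After op 3 paint(3,3,K):
GRGGGGG
GRGGGGG
GGGYGKK
RGGKGKK
GGGGGKK
After op 4 paint(3,0,K):
GRGGGGG
GRGGGGG
GGGYGKK
KGGKGKK
GGGGGKK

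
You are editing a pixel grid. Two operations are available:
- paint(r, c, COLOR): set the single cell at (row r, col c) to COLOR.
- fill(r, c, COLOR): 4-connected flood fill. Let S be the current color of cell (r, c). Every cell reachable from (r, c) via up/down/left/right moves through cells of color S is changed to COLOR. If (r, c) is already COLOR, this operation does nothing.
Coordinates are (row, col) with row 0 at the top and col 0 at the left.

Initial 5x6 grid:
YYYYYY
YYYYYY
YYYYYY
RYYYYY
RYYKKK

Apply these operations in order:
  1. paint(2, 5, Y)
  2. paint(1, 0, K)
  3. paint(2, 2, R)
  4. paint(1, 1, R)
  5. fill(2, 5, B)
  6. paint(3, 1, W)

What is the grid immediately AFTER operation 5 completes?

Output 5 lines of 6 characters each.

After op 1 paint(2,5,Y):
YYYYYY
YYYYYY
YYYYYY
RYYYYY
RYYKKK
After op 2 paint(1,0,K):
YYYYYY
KYYYYY
YYYYYY
RYYYYY
RYYKKK
After op 3 paint(2,2,R):
YYYYYY
KYYYYY
YYRYYY
RYYYYY
RYYKKK
After op 4 paint(1,1,R):
YYYYYY
KRYYYY
YYRYYY
RYYYYY
RYYKKK
After op 5 fill(2,5,B) [22 cells changed]:
BBBBBB
KRBBBB
BBRBBB
RBBBBB
RBBKKK

Answer: BBBBBB
KRBBBB
BBRBBB
RBBBBB
RBBKKK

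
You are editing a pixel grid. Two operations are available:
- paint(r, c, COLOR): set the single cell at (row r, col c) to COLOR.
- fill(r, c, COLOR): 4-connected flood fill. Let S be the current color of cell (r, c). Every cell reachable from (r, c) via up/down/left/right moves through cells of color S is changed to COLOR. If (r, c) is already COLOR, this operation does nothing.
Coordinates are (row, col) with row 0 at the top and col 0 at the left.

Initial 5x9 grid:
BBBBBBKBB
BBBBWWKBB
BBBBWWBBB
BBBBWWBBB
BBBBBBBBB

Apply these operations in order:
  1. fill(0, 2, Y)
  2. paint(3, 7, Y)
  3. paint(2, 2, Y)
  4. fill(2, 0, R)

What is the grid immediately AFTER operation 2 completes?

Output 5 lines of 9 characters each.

Answer: YYYYYYKYY
YYYYWWKYY
YYYYWWYYY
YYYYWWYYY
YYYYYYYYY

Derivation:
After op 1 fill(0,2,Y) [37 cells changed]:
YYYYYYKYY
YYYYWWKYY
YYYYWWYYY
YYYYWWYYY
YYYYYYYYY
After op 2 paint(3,7,Y):
YYYYYYKYY
YYYYWWKYY
YYYYWWYYY
YYYYWWYYY
YYYYYYYYY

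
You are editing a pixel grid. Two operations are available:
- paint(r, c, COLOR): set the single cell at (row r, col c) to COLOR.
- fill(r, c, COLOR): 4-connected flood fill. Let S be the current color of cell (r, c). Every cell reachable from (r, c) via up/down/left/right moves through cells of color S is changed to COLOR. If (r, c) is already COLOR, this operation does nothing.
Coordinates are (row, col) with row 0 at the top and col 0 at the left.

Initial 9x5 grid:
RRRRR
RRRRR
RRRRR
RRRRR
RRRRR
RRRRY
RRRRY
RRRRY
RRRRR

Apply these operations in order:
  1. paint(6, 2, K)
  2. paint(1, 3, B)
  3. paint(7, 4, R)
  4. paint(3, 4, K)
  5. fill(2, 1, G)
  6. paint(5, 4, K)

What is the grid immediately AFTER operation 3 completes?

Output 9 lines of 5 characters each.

After op 1 paint(6,2,K):
RRRRR
RRRRR
RRRRR
RRRRR
RRRRR
RRRRY
RRKRY
RRRRY
RRRRR
After op 2 paint(1,3,B):
RRRRR
RRRBR
RRRRR
RRRRR
RRRRR
RRRRY
RRKRY
RRRRY
RRRRR
After op 3 paint(7,4,R):
RRRRR
RRRBR
RRRRR
RRRRR
RRRRR
RRRRY
RRKRY
RRRRR
RRRRR

Answer: RRRRR
RRRBR
RRRRR
RRRRR
RRRRR
RRRRY
RRKRY
RRRRR
RRRRR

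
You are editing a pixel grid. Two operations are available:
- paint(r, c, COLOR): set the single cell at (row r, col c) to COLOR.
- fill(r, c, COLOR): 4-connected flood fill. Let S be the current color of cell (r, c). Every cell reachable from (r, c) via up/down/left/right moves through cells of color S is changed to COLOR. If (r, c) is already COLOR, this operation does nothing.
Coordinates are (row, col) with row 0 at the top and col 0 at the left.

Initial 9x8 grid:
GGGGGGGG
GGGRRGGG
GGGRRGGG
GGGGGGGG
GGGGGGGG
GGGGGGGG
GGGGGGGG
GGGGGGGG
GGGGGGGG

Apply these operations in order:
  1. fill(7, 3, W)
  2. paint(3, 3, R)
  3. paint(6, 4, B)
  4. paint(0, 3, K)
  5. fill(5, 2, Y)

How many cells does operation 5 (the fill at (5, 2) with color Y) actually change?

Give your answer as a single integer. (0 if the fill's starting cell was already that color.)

Answer: 65

Derivation:
After op 1 fill(7,3,W) [68 cells changed]:
WWWWWWWW
WWWRRWWW
WWWRRWWW
WWWWWWWW
WWWWWWWW
WWWWWWWW
WWWWWWWW
WWWWWWWW
WWWWWWWW
After op 2 paint(3,3,R):
WWWWWWWW
WWWRRWWW
WWWRRWWW
WWWRWWWW
WWWWWWWW
WWWWWWWW
WWWWWWWW
WWWWWWWW
WWWWWWWW
After op 3 paint(6,4,B):
WWWWWWWW
WWWRRWWW
WWWRRWWW
WWWRWWWW
WWWWWWWW
WWWWWWWW
WWWWBWWW
WWWWWWWW
WWWWWWWW
After op 4 paint(0,3,K):
WWWKWWWW
WWWRRWWW
WWWRRWWW
WWWRWWWW
WWWWWWWW
WWWWWWWW
WWWWBWWW
WWWWWWWW
WWWWWWWW
After op 5 fill(5,2,Y) [65 cells changed]:
YYYKYYYY
YYYRRYYY
YYYRRYYY
YYYRYYYY
YYYYYYYY
YYYYYYYY
YYYYBYYY
YYYYYYYY
YYYYYYYY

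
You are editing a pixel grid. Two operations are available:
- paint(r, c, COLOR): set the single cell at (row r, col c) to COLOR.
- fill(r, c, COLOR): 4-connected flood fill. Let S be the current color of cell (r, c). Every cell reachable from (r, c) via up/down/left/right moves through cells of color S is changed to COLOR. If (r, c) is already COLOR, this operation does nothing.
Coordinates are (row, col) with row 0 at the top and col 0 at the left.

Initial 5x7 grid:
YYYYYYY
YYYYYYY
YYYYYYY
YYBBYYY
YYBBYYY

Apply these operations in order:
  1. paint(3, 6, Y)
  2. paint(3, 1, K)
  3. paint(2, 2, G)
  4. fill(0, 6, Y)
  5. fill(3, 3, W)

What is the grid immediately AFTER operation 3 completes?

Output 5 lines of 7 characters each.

After op 1 paint(3,6,Y):
YYYYYYY
YYYYYYY
YYYYYYY
YYBBYYY
YYBBYYY
After op 2 paint(3,1,K):
YYYYYYY
YYYYYYY
YYYYYYY
YKBBYYY
YYBBYYY
After op 3 paint(2,2,G):
YYYYYYY
YYYYYYY
YYGYYYY
YKBBYYY
YYBBYYY

Answer: YYYYYYY
YYYYYYY
YYGYYYY
YKBBYYY
YYBBYYY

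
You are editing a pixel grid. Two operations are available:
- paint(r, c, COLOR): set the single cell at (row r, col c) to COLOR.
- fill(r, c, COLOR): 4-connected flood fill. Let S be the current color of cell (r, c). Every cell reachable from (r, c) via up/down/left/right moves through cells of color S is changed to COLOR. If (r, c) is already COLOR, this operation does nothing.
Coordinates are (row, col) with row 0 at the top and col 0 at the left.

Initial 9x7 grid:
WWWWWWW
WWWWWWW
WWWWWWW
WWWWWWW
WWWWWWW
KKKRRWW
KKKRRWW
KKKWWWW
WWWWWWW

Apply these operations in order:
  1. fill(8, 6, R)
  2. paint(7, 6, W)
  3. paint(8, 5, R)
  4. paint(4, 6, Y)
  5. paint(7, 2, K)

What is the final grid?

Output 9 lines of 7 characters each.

Answer: RRRRRRR
RRRRRRR
RRRRRRR
RRRRRRR
RRRRRRY
KKKRRRR
KKKRRRR
KKKRRRW
RRRRRRR

Derivation:
After op 1 fill(8,6,R) [50 cells changed]:
RRRRRRR
RRRRRRR
RRRRRRR
RRRRRRR
RRRRRRR
KKKRRRR
KKKRRRR
KKKRRRR
RRRRRRR
After op 2 paint(7,6,W):
RRRRRRR
RRRRRRR
RRRRRRR
RRRRRRR
RRRRRRR
KKKRRRR
KKKRRRR
KKKRRRW
RRRRRRR
After op 3 paint(8,5,R):
RRRRRRR
RRRRRRR
RRRRRRR
RRRRRRR
RRRRRRR
KKKRRRR
KKKRRRR
KKKRRRW
RRRRRRR
After op 4 paint(4,6,Y):
RRRRRRR
RRRRRRR
RRRRRRR
RRRRRRR
RRRRRRY
KKKRRRR
KKKRRRR
KKKRRRW
RRRRRRR
After op 5 paint(7,2,K):
RRRRRRR
RRRRRRR
RRRRRRR
RRRRRRR
RRRRRRY
KKKRRRR
KKKRRRR
KKKRRRW
RRRRRRR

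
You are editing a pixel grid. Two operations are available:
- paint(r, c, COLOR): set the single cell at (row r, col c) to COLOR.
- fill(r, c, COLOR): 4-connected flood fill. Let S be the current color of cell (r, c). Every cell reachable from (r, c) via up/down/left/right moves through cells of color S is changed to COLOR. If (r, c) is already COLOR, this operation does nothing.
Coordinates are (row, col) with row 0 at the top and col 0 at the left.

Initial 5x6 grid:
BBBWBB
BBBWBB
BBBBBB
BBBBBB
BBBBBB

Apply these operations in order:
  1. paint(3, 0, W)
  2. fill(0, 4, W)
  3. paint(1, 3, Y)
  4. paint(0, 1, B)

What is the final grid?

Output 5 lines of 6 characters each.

Answer: WBWWWW
WWWYWW
WWWWWW
WWWWWW
WWWWWW

Derivation:
After op 1 paint(3,0,W):
BBBWBB
BBBWBB
BBBBBB
WBBBBB
BBBBBB
After op 2 fill(0,4,W) [27 cells changed]:
WWWWWW
WWWWWW
WWWWWW
WWWWWW
WWWWWW
After op 3 paint(1,3,Y):
WWWWWW
WWWYWW
WWWWWW
WWWWWW
WWWWWW
After op 4 paint(0,1,B):
WBWWWW
WWWYWW
WWWWWW
WWWWWW
WWWWWW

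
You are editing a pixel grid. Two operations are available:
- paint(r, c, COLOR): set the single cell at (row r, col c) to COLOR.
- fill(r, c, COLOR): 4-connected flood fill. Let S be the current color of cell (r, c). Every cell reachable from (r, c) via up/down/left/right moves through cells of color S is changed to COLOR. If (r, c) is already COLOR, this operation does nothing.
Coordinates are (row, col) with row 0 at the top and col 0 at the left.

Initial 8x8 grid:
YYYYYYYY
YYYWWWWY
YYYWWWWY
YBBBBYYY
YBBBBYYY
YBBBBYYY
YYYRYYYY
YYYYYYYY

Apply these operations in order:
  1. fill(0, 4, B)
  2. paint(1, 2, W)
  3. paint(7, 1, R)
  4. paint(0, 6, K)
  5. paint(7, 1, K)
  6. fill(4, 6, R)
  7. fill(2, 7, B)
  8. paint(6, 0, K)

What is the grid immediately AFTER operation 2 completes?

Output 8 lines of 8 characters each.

Answer: BBBBBBBB
BBWWWWWB
BBBWWWWB
BBBBBBBB
BBBBBBBB
BBBBBBBB
BBBRBBBB
BBBBBBBB

Derivation:
After op 1 fill(0,4,B) [43 cells changed]:
BBBBBBBB
BBBWWWWB
BBBWWWWB
BBBBBBBB
BBBBBBBB
BBBBBBBB
BBBRBBBB
BBBBBBBB
After op 2 paint(1,2,W):
BBBBBBBB
BBWWWWWB
BBBWWWWB
BBBBBBBB
BBBBBBBB
BBBBBBBB
BBBRBBBB
BBBBBBBB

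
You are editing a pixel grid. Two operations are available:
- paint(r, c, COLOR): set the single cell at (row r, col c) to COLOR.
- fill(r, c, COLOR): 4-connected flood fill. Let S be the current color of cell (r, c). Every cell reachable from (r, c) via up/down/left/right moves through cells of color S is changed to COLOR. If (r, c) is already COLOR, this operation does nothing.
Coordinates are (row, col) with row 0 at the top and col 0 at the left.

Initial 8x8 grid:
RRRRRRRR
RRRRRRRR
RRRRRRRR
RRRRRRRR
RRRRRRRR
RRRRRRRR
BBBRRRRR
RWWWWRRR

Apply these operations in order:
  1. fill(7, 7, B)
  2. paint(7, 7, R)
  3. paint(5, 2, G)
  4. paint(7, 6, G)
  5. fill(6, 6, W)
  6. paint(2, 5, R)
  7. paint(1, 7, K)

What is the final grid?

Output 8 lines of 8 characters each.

Answer: WWWWWWWW
WWWWWWWK
WWWWWRWW
WWWWWWWW
WWWWWWWW
WWGWWWWW
WWWWWWWW
RWWWWWGR

Derivation:
After op 1 fill(7,7,B) [56 cells changed]:
BBBBBBBB
BBBBBBBB
BBBBBBBB
BBBBBBBB
BBBBBBBB
BBBBBBBB
BBBBBBBB
RWWWWBBB
After op 2 paint(7,7,R):
BBBBBBBB
BBBBBBBB
BBBBBBBB
BBBBBBBB
BBBBBBBB
BBBBBBBB
BBBBBBBB
RWWWWBBR
After op 3 paint(5,2,G):
BBBBBBBB
BBBBBBBB
BBBBBBBB
BBBBBBBB
BBBBBBBB
BBGBBBBB
BBBBBBBB
RWWWWBBR
After op 4 paint(7,6,G):
BBBBBBBB
BBBBBBBB
BBBBBBBB
BBBBBBBB
BBBBBBBB
BBGBBBBB
BBBBBBBB
RWWWWBGR
After op 5 fill(6,6,W) [56 cells changed]:
WWWWWWWW
WWWWWWWW
WWWWWWWW
WWWWWWWW
WWWWWWWW
WWGWWWWW
WWWWWWWW
RWWWWWGR
After op 6 paint(2,5,R):
WWWWWWWW
WWWWWWWW
WWWWWRWW
WWWWWWWW
WWWWWWWW
WWGWWWWW
WWWWWWWW
RWWWWWGR
After op 7 paint(1,7,K):
WWWWWWWW
WWWWWWWK
WWWWWRWW
WWWWWWWW
WWWWWWWW
WWGWWWWW
WWWWWWWW
RWWWWWGR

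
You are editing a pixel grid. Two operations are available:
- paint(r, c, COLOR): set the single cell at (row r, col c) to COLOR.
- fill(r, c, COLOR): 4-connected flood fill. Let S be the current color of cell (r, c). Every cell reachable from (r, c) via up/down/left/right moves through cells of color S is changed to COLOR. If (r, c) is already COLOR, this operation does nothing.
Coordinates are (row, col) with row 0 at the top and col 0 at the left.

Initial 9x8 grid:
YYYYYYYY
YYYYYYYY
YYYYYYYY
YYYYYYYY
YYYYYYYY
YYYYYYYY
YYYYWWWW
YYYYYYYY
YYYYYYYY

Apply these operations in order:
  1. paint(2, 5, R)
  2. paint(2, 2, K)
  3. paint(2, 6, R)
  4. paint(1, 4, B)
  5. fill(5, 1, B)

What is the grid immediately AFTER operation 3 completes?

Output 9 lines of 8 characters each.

After op 1 paint(2,5,R):
YYYYYYYY
YYYYYYYY
YYYYYRYY
YYYYYYYY
YYYYYYYY
YYYYYYYY
YYYYWWWW
YYYYYYYY
YYYYYYYY
After op 2 paint(2,2,K):
YYYYYYYY
YYYYYYYY
YYKYYRYY
YYYYYYYY
YYYYYYYY
YYYYYYYY
YYYYWWWW
YYYYYYYY
YYYYYYYY
After op 3 paint(2,6,R):
YYYYYYYY
YYYYYYYY
YYKYYRRY
YYYYYYYY
YYYYYYYY
YYYYYYYY
YYYYWWWW
YYYYYYYY
YYYYYYYY

Answer: YYYYYYYY
YYYYYYYY
YYKYYRRY
YYYYYYYY
YYYYYYYY
YYYYYYYY
YYYYWWWW
YYYYYYYY
YYYYYYYY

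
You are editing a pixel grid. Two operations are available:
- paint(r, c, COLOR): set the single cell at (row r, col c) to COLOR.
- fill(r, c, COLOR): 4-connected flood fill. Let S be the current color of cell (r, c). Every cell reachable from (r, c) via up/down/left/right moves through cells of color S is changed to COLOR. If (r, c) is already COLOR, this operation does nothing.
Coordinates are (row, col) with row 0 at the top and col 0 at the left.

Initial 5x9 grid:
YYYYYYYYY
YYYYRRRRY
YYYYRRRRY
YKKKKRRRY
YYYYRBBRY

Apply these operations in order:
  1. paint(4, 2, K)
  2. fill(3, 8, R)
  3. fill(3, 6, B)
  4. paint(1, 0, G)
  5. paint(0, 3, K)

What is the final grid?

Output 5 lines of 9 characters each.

Answer: BBBKBBBBB
GBBBBBBBB
BBBBBBBBB
BKKKKBBBB
BBKYRBBBB

Derivation:
After op 1 paint(4,2,K):
YYYYYYYYY
YYYYRRRRY
YYYYRRRRY
YKKKKRRRY
YYKYRBBRY
After op 2 fill(3,8,R) [24 cells changed]:
RRRRRRRRR
RRRRRRRRR
RRRRRRRRR
RKKKKRRRR
RRKYRBBRR
After op 3 fill(3,6,B) [36 cells changed]:
BBBBBBBBB
BBBBBBBBB
BBBBBBBBB
BKKKKBBBB
BBKYRBBBB
After op 4 paint(1,0,G):
BBBBBBBBB
GBBBBBBBB
BBBBBBBBB
BKKKKBBBB
BBKYRBBBB
After op 5 paint(0,3,K):
BBBKBBBBB
GBBBBBBBB
BBBBBBBBB
BKKKKBBBB
BBKYRBBBB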